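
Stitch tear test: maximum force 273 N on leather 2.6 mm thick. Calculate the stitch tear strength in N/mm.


105.0 N/mm


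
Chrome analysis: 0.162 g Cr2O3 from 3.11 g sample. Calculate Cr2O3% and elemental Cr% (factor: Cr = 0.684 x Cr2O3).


Cr2O3 = 5.21%
Cr = 3.56%


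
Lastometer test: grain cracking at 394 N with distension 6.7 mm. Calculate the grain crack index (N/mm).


Grain crack index = force / distension
Index = 394 / 6.7 = 58.8 N/mm


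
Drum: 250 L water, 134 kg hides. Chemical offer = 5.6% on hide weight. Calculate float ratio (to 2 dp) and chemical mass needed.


Float ratio = 1.87
Chemical needed = 7.504 kg

Float ratio = 250 / 134 = 1.87
Chemical = 134 x 5.6 / 100 = 7.504 kg


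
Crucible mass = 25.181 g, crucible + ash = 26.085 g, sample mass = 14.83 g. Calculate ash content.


Ash mass = 0.904 g
Ash content = 6.10%


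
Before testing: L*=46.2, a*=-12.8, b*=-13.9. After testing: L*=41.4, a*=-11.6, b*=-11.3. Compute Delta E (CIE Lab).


Delta E = 5.59

dL = 41.4 - 46.2 = -4.8
da = -11.6 - (-12.8) = 1.2
db = -11.3 - (-13.9) = 2.6
dE = sqrt((-4.8)^2 + (1.2)^2 + (2.6)^2) = 5.59


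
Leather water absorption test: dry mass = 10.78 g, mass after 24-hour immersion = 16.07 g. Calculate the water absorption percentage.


Water absorbed = 16.07 - 10.78 = 5.29 g
WA% = 5.29 / 10.78 x 100 = 49.1%


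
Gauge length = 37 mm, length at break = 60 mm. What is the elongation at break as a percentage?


Extension = 60 - 37 = 23 mm
Elongation = 23 / 37 x 100 = 62.2%


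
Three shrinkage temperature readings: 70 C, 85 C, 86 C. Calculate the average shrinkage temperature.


Average = (70 + 85 + 86) / 3
Average = 241 / 3 = 80.3 C


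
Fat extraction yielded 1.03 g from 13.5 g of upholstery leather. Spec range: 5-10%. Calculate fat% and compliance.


Fat% = 1.03 / 13.5 x 100 = 7.6%
Spec range: 5-10%
Compliant: Yes


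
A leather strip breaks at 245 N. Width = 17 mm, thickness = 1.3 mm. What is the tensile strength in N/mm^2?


11.09 N/mm^2

Cross-sectional area = 17 x 1.3 = 22.1 mm^2
Tensile strength = 245 / 22.1 = 11.09 N/mm^2


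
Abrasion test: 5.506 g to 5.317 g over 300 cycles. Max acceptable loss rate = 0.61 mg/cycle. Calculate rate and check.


Rate = 0.630 mg/cycle
Passes: No

Loss = 5.506 - 5.317 = 0.189 g
Rate = 0.189 g / 300 cycles x 1000 = 0.630 mg/cycle
Max = 0.61 mg/cycle
Passes: No


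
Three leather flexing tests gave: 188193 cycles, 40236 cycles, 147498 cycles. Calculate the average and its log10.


Average = (188193 + 40236 + 147498) / 3 = 125309 cycles
log10(125309) = 5.10


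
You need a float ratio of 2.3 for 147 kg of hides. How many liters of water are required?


338.1 L

Water = hide weight x target ratio
Water = 147 x 2.3 = 338.1 L


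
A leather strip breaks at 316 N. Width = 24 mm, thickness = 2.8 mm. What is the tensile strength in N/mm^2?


Cross-sectional area = 24 x 2.8 = 67.2 mm^2
Tensile strength = 316 / 67.2 = 4.70 N/mm^2


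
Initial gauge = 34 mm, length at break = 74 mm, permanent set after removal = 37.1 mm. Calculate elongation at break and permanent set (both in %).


Elongation at break = 117.6%
Permanent set = 9.1%

Elongation at break = (74 - 34) / 34 x 100 = 117.6%
Permanent set = (37.1 - 34) / 34 x 100 = 9.1%


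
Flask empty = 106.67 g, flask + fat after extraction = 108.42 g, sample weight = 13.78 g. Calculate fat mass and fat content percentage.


Fat mass = 1.75 g
Fat content = 12.7%

Fat mass = 108.42 - 106.67 = 1.75 g
Fat% = 1.75 / 13.78 x 100 = 12.7%


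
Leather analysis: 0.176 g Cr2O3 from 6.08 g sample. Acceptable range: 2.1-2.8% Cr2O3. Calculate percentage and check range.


Cr2O3% = 0.176 / 6.08 x 100 = 2.89%
Acceptable range: 2.1 to 2.8%
Within range: No


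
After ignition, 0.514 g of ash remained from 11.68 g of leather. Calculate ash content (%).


Ash% = 0.514 / 11.68 x 100
Ash% = 4.40%


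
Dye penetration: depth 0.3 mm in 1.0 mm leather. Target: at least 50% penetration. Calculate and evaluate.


Penetration = 30.0%
Meets target: No

Penetration = 0.3 / 1.0 x 100 = 30.0%
Target: 50%
Meets target: No


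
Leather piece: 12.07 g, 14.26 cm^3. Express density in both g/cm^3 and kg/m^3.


0.846 g/cm^3
846 kg/m^3

Density = 12.07 / 14.26 = 0.846 g/cm^3
Convert: 0.846 x 1000 = 846 kg/m^3


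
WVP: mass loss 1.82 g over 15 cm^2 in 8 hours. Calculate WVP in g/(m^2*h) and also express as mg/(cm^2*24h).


WVP = 151.67 g/(m^2*h)
Daily rate = 364.00 mg/(cm^2*24h)

WVP = 1.82 / (15 x 8) x 10000 = 151.67 g/(m^2*h)
Mass loss in mg = 1.82 x 1000 = 1820 mg
Per cm^2 per 24h in mg: 1820 x 24 / (15 x 8) = 43680 / 120 = 364.00 mg/(cm^2*24h)


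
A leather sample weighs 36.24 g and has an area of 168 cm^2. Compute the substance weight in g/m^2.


2157.1 g/m^2

Substance weight = mass / area x 10000
SW = 36.24 / 168 x 10000
SW = 2157.1 g/m^2


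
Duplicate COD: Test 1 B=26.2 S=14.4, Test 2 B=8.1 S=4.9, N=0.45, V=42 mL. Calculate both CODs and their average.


COD1 = (26.2 - 14.4) x 0.45 x 8000 / 42 = 1011.4 mg/L
COD2 = (8.1 - 4.9) x 0.45 x 8000 / 42 = 274.3 mg/L
Average = (1011.4 + 274.3) / 2 = 642.9 mg/L


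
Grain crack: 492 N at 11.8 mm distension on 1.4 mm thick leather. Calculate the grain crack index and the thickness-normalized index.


Crack index = 492 / 11.8 = 41.7 N/mm
Normalized = 41.7 / 1.4 = 29.8 N/mm per mm


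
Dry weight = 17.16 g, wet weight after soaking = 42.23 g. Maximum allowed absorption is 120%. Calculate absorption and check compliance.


WA = (42.23 - 17.16) / 17.16 x 100 = 146.1%
Maximum allowed: 120%
Compliant: No


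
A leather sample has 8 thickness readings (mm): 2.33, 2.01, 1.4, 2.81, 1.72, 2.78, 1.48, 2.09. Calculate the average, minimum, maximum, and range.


Sum = 16.62
Average = 16.62 / 8 = 2.08 mm
Minimum = 1.4 mm
Maximum = 2.81 mm
Range = 2.81 - 1.4 = 1.41 mm


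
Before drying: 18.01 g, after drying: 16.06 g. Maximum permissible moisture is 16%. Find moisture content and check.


Moisture content = 10.8%
Acceptable: Yes

MC = (18.01 - 16.06) / 18.01 x 100 = 10.8%
Maximum: 16%
Acceptable: Yes


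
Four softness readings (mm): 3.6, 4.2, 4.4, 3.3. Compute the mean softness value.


Sum = 3.6 + 4.2 + 4.4 + 3.3
Mean = 15.5 / 4 = 3.88 mm


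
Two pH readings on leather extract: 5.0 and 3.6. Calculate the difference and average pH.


Difference = 1.4
Average pH = 4.30


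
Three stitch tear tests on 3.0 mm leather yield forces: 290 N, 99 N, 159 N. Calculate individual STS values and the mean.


STS1 = 290 / 3.0 = 96.7 N/mm
STS2 = 99 / 3.0 = 33.0 N/mm
STS3 = 159 / 3.0 = 53.0 N/mm
Mean = (96.7 + 33.0 + 53.0) / 3 = 60.9 N/mm


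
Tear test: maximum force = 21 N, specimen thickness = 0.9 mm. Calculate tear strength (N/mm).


Tear strength = force / thickness
Tear = 21 / 0.9 = 23.3 N/mm


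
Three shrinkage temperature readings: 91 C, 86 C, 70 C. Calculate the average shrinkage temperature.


Average = (91 + 86 + 70) / 3
Average = 247 / 3 = 82.3 C


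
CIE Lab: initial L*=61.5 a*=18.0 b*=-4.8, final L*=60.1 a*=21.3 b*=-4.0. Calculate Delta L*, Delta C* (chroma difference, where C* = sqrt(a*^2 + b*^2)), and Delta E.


Delta L* = 60.1 - 61.5 = -1.4
C1* = sqrt((18.0)^2 + (-4.8)^2) = 18.629
C2* = sqrt((21.3)^2 + (-4.0)^2) = 21.672
Delta C* = 21.672 - 18.629 = 3.04
Delta E = sqrt((-1.4)^2 + (3.3)^2 + (0.8)^2) = 3.67


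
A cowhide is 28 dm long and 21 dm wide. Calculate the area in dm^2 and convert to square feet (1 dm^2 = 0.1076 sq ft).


588 dm^2
63.27 sq ft

Area = 28 x 21 = 588 dm^2
Conversion: 588 x 0.1076 = 63.27 sq ft


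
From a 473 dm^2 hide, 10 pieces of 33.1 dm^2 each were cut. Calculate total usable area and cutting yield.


Usable area = 331.0 dm^2
Yield = 70.0%


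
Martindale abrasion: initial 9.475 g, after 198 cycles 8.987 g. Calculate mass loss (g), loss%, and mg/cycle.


Loss = 9.475 - 8.987 = 0.488 g
Loss% = 0.488 / 9.475 x 100 = 5.15%
Rate = 0.488 / 198 x 1000 = 2.465 mg/cycle


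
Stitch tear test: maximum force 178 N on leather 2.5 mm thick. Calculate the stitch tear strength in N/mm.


71.2 N/mm


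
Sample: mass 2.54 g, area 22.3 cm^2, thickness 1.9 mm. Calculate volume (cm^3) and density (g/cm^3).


Thickness in cm = 1.9 / 10 = 0.19 cm
Volume = 22.3 x 0.19 = 4.237 cm^3
Density = 2.54 / 4.237 = 0.599 g/cm^3


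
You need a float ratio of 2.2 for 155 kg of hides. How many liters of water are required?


341.0 L

Water = hide weight x target ratio
Water = 155 x 2.2 = 341.0 L


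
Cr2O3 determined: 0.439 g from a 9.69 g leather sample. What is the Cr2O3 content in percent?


4.53%


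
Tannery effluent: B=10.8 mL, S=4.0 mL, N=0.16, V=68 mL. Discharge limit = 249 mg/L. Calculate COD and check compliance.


COD = (10.8 - 4.0) x 0.16 x 8000 / 68 = 128.0 mg/L
Limit: 249 mg/L
Compliant: Yes


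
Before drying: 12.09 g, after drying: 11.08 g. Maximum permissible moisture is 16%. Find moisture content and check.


MC = (12.09 - 11.08) / 12.09 x 100 = 8.4%
Maximum: 16%
Acceptable: Yes


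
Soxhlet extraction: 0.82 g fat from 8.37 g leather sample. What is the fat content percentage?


Fat content = 0.82 / 8.37 x 100
Fat = 9.8%


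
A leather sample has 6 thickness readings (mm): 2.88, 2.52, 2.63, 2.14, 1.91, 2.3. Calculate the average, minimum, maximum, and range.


Sum = 14.38
Average = 14.38 / 6 = 2.40 mm
Minimum = 1.91 mm
Maximum = 2.88 mm
Range = 2.88 - 1.91 = 0.97 mm


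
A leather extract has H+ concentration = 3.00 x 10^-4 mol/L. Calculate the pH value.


pH = 3.52


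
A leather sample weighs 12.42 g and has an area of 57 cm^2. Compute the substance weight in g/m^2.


Substance weight = mass / area x 10000
SW = 12.42 / 57 x 10000
SW = 2178.9 g/m^2


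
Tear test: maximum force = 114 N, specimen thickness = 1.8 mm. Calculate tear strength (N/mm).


Tear strength = force / thickness
Tear = 114 / 1.8 = 63.3 N/mm


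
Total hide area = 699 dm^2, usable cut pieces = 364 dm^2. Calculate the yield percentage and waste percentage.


Yield = 52.1%
Waste = 47.9%

Yield = 364 / 699 x 100 = 52.1%
Waste = 699 - 364 = 335 dm^2
Waste% = 100 - 52.1 = 47.9%


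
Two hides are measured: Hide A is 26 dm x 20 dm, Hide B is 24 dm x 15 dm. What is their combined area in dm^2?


Hide A area = 26 x 20 = 520 dm^2
Hide B area = 24 x 15 = 360 dm^2
Total = 520 + 360 = 880 dm^2


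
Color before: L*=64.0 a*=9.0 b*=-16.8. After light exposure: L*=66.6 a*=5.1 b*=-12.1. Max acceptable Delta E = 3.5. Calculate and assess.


Delta E = 6.64
Passes: No

dL = 2.6, da = -3.9, db = 4.7
dE = sqrt((2.6)^2 + (-3.9)^2 + (4.7)^2) = 6.64
Max = 3.5
Passes: No


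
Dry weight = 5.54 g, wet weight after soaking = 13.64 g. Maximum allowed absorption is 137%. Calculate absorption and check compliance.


WA = (13.64 - 5.54) / 5.54 x 100 = 146.2%
Maximum allowed: 137%
Compliant: No


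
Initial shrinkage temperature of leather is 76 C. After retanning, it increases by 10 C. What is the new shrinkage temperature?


86 C

New Ts = 76 + 10 = 86 C


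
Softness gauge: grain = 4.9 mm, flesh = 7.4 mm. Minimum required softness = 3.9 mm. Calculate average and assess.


Average softness = 6.15 mm
Meets requirement: Yes

Average = (4.9 + 7.4) / 2 = 6.15 mm
Minimum = 3.9 mm
Meets requirement: Yes


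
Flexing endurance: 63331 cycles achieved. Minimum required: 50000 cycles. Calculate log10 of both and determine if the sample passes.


Achieved: log10 = 4.80
Required: log10 = 4.70
Passes: Yes

log10(63331) = 4.80
log10(50000) = 4.70
Passes: Yes


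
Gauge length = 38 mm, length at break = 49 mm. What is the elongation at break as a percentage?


28.9%


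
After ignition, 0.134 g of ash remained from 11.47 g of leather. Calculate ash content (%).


1.17%

Ash% = 0.134 / 11.47 x 100
Ash% = 1.17%


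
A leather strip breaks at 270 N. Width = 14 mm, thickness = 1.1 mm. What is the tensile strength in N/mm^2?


17.53 N/mm^2


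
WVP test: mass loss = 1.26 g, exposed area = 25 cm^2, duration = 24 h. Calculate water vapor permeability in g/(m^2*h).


WVP = mass_loss / (area x time) x 10000
WVP = 1.26 / (25 x 24) x 10000
WVP = 1.26 / 600 x 10000 = 21.00 g/(m^2*h)


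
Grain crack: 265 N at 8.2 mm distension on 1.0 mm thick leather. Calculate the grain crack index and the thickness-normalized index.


Crack index = 265 / 8.2 = 32.3 N/mm
Normalized = 32.3 / 1.0 = 32.3 N/mm per mm


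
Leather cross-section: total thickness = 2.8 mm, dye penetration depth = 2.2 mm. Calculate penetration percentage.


78.6%


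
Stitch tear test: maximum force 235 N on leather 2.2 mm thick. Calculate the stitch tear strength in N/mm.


106.8 N/mm

Stitch tear strength = force / thickness
STS = 235 / 2.2 = 106.8 N/mm


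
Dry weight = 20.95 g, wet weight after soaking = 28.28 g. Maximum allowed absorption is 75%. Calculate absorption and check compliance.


WA = (28.28 - 20.95) / 20.95 x 100 = 35.0%
Maximum allowed: 75%
Compliant: Yes


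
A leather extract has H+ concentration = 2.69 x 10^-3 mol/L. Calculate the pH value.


pH = -log10[H+]
pH = -log10(2.69 x 10^-3) = 2.57


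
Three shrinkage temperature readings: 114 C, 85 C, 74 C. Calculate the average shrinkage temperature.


Average = (114 + 85 + 74) / 3
Average = 273 / 3 = 91.0 C


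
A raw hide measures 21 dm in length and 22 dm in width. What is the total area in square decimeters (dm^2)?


462 dm^2

Area = length x width
Area = 21 x 22 = 462 dm^2


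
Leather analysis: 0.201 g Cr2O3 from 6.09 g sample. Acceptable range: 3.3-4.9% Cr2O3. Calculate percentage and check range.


Cr2O3% = 0.201 / 6.09 x 100 = 3.30%
Acceptable range: 3.3 to 4.9%
Within range: Yes


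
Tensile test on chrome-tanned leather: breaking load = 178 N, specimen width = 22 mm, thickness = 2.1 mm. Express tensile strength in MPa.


Cross-section = 22 x 2.1 = 46.2 mm^2
TS = 178 / 46.2 = 3.85 MPa
(1 N/mm^2 = 1 MPa)


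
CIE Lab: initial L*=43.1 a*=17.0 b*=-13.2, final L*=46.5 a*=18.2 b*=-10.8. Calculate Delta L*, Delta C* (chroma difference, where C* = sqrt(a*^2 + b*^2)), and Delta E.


Delta L* = 46.5 - 43.1 = 3.4
C1* = sqrt((17.0)^2 + (-13.2)^2) = 21.523
C2* = sqrt((18.2)^2 + (-10.8)^2) = 21.163
Delta C* = 21.163 - 21.523 = -0.36
Delta E = sqrt((3.4)^2 + (1.2)^2 + (2.4)^2) = 4.33


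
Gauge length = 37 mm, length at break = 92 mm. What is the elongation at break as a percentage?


148.6%

Extension = 92 - 37 = 55 mm
Elongation = 55 / 37 x 100 = 148.6%


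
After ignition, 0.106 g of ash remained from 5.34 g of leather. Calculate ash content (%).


1.99%

Ash% = 0.106 / 5.34 x 100
Ash% = 1.99%


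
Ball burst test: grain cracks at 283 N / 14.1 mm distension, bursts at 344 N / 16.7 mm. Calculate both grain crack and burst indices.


Crack index = 20.1 N/mm
Burst index = 20.6 N/mm


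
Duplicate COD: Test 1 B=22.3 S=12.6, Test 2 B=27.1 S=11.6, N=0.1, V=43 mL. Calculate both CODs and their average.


COD1 = (22.3 - 12.6) x 0.1 x 8000 / 43 = 180.5 mg/L
COD2 = (27.1 - 11.6) x 0.1 x 8000 / 43 = 288.4 mg/L
Average = (180.5 + 288.4) / 2 = 234.5 mg/L


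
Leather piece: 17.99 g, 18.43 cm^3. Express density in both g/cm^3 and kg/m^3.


0.976 g/cm^3
976 kg/m^3

Density = 17.99 / 18.43 = 0.976 g/cm^3
Convert: 0.976 x 1000 = 976 kg/m^3


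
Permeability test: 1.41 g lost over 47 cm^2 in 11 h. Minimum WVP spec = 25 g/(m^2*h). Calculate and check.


WVP = 1.41 / (47 x 11) x 10000 = 27.27 g/(m^2*h)
Minimum: 25 g/(m^2*h)
Meets spec: Yes


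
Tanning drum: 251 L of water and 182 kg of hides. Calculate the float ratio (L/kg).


1.4


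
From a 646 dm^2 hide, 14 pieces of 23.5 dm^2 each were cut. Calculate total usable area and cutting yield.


Usable area = 329.0 dm^2
Yield = 50.9%


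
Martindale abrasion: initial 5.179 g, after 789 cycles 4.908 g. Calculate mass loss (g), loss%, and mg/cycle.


Loss = 5.179 - 4.908 = 0.271 g
Loss% = 0.271 / 5.179 x 100 = 5.23%
Rate = 0.271 / 789 x 1000 = 0.343 mg/cycle


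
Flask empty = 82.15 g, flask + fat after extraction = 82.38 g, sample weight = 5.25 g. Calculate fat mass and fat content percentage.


Fat mass = 0.23 g
Fat content = 4.4%

Fat mass = 82.38 - 82.15 = 0.23 g
Fat% = 0.23 / 5.25 x 100 = 4.4%


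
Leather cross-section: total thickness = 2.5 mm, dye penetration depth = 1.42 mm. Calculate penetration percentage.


Penetration% = 1.42 / 2.5 x 100
Penetration = 56.8%


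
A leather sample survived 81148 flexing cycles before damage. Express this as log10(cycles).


4.91

log10(81148) = 4.91


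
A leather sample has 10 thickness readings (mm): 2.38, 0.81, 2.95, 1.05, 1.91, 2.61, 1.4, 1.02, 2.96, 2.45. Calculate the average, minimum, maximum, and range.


Sum = 19.54
Average = 19.54 / 10 = 1.95 mm
Minimum = 0.81 mm
Maximum = 2.96 mm
Range = 2.96 - 0.81 = 2.15 mm


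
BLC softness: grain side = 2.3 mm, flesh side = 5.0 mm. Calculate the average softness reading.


Average = (2.3 + 5.0) / 2
Average = 3.65 mm


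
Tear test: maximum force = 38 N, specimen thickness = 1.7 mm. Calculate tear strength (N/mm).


Tear strength = force / thickness
Tear = 38 / 1.7 = 22.4 N/mm


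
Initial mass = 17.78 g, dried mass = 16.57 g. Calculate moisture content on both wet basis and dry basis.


Wet basis = 6.8%
Dry basis = 7.3%


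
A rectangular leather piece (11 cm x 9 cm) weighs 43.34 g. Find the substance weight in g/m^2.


4377.8 g/m^2


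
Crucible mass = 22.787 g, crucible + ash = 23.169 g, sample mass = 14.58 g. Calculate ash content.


Ash mass = 23.169 - 22.787 = 0.382 g
Ash% = 0.382 / 14.58 x 100 = 2.62%


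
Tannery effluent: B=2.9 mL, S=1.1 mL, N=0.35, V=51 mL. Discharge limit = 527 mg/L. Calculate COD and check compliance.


COD = 98.8 mg/L
Compliant: Yes


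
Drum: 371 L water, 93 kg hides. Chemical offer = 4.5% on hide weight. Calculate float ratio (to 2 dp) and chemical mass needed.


Float ratio = 371 / 93 = 3.99
Chemical = 93 x 4.5 / 100 = 4.185 kg


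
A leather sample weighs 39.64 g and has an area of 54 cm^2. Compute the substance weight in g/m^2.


Substance weight = mass / area x 10000
SW = 39.64 / 54 x 10000
SW = 7340.7 g/m^2


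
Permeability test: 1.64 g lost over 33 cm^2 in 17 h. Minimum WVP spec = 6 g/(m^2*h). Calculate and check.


WVP = 1.64 / (33 x 17) x 10000 = 29.23 g/(m^2*h)
Minimum: 6 g/(m^2*h)
Meets spec: Yes


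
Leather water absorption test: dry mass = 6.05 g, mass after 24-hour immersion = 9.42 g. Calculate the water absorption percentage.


Water absorbed = 9.42 - 6.05 = 3.37 g
WA% = 3.37 / 6.05 x 100 = 55.7%


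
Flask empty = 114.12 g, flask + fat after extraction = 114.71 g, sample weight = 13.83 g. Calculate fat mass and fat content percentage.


Fat mass = 0.59 g
Fat content = 4.3%

Fat mass = 114.71 - 114.12 = 0.59 g
Fat% = 0.59 / 13.83 x 100 = 4.3%


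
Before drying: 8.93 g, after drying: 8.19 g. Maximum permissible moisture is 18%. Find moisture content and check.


MC = (8.93 - 8.19) / 8.93 x 100 = 8.3%
Maximum: 18%
Acceptable: Yes


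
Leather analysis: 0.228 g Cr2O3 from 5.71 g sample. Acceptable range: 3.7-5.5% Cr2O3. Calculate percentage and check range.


Cr2O3 = 3.99%
Within range: Yes

Cr2O3% = 0.228 / 5.71 x 100 = 3.99%
Acceptable range: 3.7 to 5.5%
Within range: Yes


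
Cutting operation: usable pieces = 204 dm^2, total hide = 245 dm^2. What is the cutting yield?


83.3%


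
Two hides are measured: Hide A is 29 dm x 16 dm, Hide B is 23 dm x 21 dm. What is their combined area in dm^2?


947 dm^2

Hide A area = 29 x 16 = 464 dm^2
Hide B area = 23 x 21 = 483 dm^2
Total = 464 + 483 = 947 dm^2


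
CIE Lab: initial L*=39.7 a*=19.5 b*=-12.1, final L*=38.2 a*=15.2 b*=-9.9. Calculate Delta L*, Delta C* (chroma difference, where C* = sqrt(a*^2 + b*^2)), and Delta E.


Delta L* = 38.2 - 39.7 = -1.5
C1* = sqrt((19.5)^2 + (-12.1)^2) = 22.949
C2* = sqrt((15.2)^2 + (-9.9)^2) = 18.140
Delta C* = 18.140 - 22.949 = -4.81
Delta E = sqrt((-1.5)^2 + (-4.3)^2 + (2.2)^2) = 5.06


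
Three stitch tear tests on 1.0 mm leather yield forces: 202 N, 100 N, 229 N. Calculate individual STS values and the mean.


STS1 = 202.0 N/mm
STS2 = 100.0 N/mm
STS3 = 229.0 N/mm
Mean = 177.0 N/mm

STS1 = 202 / 1.0 = 202.0 N/mm
STS2 = 100 / 1.0 = 100.0 N/mm
STS3 = 229 / 1.0 = 229.0 N/mm
Mean = (202.0 + 100.0 + 229.0) / 3 = 177.0 N/mm


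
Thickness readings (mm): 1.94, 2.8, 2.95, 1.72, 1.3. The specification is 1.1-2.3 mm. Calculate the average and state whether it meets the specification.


Average = 2.14 mm
Within specification: Yes

Sum = 10.71
Average = 10.71 / 5 = 2.14 mm
Specification range: 1.1 to 2.3 mm
Within spec: Yes


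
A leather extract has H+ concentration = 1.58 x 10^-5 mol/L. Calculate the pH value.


pH = -log10[H+]
pH = -log10(1.58 x 10^-5) = 4.80


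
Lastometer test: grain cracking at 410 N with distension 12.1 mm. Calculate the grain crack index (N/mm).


Grain crack index = force / distension
Index = 410 / 12.1 = 33.9 N/mm


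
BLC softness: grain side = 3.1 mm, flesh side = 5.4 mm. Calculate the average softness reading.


Average = (3.1 + 5.4) / 2
Average = 4.25 mm


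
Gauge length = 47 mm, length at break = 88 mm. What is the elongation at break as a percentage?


87.2%


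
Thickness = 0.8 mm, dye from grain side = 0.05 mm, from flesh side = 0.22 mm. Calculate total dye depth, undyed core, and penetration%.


Total dyed = 0.27 mm
Undyed core = 0.53 mm
Penetration = 33.8%

Total dyed = 0.05 + 0.22 = 0.27 mm
Undyed core = 0.8 - 0.27 = 0.53 mm
Penetration = 0.27 / 0.8 x 100 = 33.8%


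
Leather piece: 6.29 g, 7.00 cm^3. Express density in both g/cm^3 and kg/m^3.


0.899 g/cm^3
899 kg/m^3

Density = 6.29 / 7.00 = 0.899 g/cm^3
Convert: 0.899 x 1000 = 899 kg/m^3


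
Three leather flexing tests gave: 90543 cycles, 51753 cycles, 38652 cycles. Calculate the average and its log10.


Average = (90543 + 51753 + 38652) / 3 = 60316 cycles
log10(60316) = 4.78


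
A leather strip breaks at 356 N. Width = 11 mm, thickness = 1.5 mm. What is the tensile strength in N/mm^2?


21.58 N/mm^2

Cross-sectional area = 11 x 1.5 = 16.5 mm^2
Tensile strength = 356 / 16.5 = 21.58 N/mm^2


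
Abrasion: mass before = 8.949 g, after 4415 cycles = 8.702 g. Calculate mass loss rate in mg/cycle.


Mass loss = 8.949 - 8.702 = 0.247 g
Rate = 0.247 / 4415 x 1000 = 0.056 mg/cycle


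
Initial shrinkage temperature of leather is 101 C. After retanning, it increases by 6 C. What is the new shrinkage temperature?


107 C


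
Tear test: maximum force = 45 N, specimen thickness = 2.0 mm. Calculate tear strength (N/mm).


Tear strength = force / thickness
Tear = 45 / 2.0 = 22.5 N/mm


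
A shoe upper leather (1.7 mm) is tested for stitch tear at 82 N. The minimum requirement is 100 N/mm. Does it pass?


STS = 48.2 N/mm
Passes: No

STS = 82 / 1.7 = 48.2 N/mm
Minimum required: 100 N/mm
Passes: No


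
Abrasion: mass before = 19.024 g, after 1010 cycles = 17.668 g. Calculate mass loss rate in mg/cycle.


Mass loss = 19.024 - 17.668 = 1.356 g
Rate = 1.356 / 1010 x 1000 = 1.343 mg/cycle


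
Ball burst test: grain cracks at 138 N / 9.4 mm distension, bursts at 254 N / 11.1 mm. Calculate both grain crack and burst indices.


Crack index = 14.7 N/mm
Burst index = 22.9 N/mm

Crack index = 138 / 9.4 = 14.7 N/mm
Burst index = 254 / 11.1 = 22.9 N/mm


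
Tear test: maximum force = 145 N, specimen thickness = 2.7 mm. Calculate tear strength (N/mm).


Tear strength = force / thickness
Tear = 145 / 2.7 = 53.7 N/mm


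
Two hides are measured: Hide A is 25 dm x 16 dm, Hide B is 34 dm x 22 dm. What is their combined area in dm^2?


1148 dm^2


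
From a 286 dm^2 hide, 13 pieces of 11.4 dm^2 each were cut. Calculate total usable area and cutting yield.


Total usable = 13 x 11.4 = 148.2 dm^2
Yield = 148.2 / 286 x 100 = 51.8%


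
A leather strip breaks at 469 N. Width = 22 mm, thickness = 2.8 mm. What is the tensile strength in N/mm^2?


Cross-sectional area = 22 x 2.8 = 61.6 mm^2
Tensile strength = 469 / 61.6 = 7.61 N/mm^2


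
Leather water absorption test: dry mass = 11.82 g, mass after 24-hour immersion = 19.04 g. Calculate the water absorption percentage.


Water absorbed = 19.04 - 11.82 = 7.22 g
WA% = 7.22 / 11.82 x 100 = 61.1%


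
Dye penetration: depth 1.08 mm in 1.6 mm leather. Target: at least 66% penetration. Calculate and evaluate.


Penetration = 67.5%
Meets target: Yes

Penetration = 1.08 / 1.6 x 100 = 67.5%
Target: 66%
Meets target: Yes


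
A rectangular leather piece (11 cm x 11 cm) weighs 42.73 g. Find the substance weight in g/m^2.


Area = 11 x 11 = 121 cm^2
SW = 42.73 / 121 x 10000 = 3531.4 g/m^2


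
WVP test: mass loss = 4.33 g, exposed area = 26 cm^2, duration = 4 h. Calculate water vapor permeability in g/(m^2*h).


WVP = mass_loss / (area x time) x 10000
WVP = 4.33 / (26 x 4) x 10000
WVP = 4.33 / 104 x 10000 = 416.35 g/(m^2*h)


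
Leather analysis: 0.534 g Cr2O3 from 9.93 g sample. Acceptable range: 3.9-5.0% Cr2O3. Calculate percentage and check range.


Cr2O3% = 0.534 / 9.93 x 100 = 5.38%
Acceptable range: 3.9 to 5.0%
Within range: No


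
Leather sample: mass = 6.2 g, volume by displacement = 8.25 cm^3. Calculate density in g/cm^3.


0.752 g/cm^3

Density = mass / volume
Density = 6.2 / 8.25 = 0.752 g/cm^3


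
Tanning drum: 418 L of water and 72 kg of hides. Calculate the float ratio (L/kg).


Float ratio = water / hide weight
Ratio = 418 / 72 = 5.8


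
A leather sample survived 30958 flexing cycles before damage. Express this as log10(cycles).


log10(30958) = 4.49


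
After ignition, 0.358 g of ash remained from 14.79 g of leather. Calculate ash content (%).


Ash% = 0.358 / 14.79 x 100
Ash% = 2.42%


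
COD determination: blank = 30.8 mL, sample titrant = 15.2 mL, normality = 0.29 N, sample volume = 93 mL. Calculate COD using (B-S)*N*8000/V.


389.2 mg/L

COD = (30.8 - 15.2) x 0.29 x 8000 / 93
COD = 15.6 x 0.29 x 8000 / 93
COD = 389.2 mg/L


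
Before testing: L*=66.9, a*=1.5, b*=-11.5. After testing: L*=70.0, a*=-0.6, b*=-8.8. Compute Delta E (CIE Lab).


dL = 70.0 - 66.9 = 3.1
da = -0.6 - 1.5 = -2.1
db = -8.8 - (-11.5) = 2.7
dE = sqrt((3.1)^2 + (-2.1)^2 + (2.7)^2) = 4.62


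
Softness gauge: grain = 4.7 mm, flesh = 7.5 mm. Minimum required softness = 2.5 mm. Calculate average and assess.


Average = (4.7 + 7.5) / 2 = 6.10 mm
Minimum = 2.5 mm
Meets requirement: Yes


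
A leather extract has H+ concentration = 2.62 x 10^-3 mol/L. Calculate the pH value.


pH = 2.58


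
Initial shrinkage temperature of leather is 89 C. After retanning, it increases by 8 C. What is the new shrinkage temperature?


New Ts = 89 + 8 = 97 C


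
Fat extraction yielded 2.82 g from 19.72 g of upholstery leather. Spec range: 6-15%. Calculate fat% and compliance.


Fat% = 2.82 / 19.72 x 100 = 14.3%
Spec range: 6-15%
Compliant: Yes


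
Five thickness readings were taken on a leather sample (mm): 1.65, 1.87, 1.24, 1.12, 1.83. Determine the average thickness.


Sum = 1.65 + 1.87 + 1.24 + 1.12 + 1.83 = 7.71
Average = 7.71 / 5 = 1.54 mm


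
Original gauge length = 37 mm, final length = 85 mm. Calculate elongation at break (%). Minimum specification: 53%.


Elongation = 129.7%
Meets spec: Yes


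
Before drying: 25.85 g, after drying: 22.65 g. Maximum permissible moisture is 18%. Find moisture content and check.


Moisture content = 12.4%
Acceptable: Yes

MC = (25.85 - 22.65) / 25.85 x 100 = 12.4%
Maximum: 18%
Acceptable: Yes


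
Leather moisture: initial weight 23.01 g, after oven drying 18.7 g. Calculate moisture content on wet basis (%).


Moisture = 23.01 - 18.7 = 4.31 g
MC = 4.31 / 23.01 x 100 = 18.7%


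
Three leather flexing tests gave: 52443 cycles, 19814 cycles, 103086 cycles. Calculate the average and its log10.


Average = (52443 + 19814 + 103086) / 3 = 58448 cycles
log10(58448) = 4.77


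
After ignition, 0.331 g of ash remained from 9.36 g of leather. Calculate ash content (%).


Ash% = 0.331 / 9.36 x 100
Ash% = 3.54%


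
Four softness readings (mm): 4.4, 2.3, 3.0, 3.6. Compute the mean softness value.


3.33 mm

Sum = 4.4 + 2.3 + 3.0 + 3.6
Mean = 13.3 / 4 = 3.33 mm


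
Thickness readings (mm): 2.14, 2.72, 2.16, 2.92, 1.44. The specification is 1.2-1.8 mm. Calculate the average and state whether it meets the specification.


Average = 2.28 mm
Within specification: No


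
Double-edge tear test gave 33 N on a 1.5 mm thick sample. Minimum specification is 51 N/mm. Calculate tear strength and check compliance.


Tear strength = 33 / 1.5 = 22.0 N/mm
Required minimum = 51 N/mm
Compliant: No


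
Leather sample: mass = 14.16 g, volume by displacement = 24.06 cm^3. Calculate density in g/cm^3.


Density = mass / volume
Density = 14.16 / 24.06 = 0.589 g/cm^3


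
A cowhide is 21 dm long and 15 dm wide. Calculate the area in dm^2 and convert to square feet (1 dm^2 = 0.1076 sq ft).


Area = 21 x 15 = 315 dm^2
Conversion: 315 x 0.1076 = 33.89 sq ft


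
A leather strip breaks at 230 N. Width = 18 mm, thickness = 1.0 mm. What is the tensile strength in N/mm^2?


12.78 N/mm^2

Cross-sectional area = 18 x 1.0 = 18.0 mm^2
Tensile strength = 230 / 18.0 = 12.78 N/mm^2


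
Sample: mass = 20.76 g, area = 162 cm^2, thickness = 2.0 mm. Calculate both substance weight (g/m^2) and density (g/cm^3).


SW = 20.76 / 162 x 10000 = 1281.5 g/m^2
Volume = 162 x 2.0 / 10 = 32.40 cm^3
Density = 20.76 / 32.40 = 0.641 g/cm^3


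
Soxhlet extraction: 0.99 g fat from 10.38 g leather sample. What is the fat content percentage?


Fat content = 0.99 / 10.38 x 100
Fat = 9.5%


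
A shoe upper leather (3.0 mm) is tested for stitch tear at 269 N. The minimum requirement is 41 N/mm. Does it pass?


STS = 269 / 3.0 = 89.7 N/mm
Minimum required: 41 N/mm
Passes: Yes


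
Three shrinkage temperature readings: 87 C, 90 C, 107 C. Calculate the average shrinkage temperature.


94.7 C

Average = (87 + 90 + 107) / 3
Average = 284 / 3 = 94.7 C


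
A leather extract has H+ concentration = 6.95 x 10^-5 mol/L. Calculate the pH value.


pH = -log10[H+]
pH = -log10(6.95 x 10^-5) = 4.16


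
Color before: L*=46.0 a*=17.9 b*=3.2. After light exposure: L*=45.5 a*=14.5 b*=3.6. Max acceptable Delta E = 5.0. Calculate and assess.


Delta E = 3.46
Passes: Yes

dL = -0.5, da = -3.4, db = 0.4
dE = sqrt((-0.5)^2 + (-3.4)^2 + (0.4)^2) = 3.46
Max = 5.0
Passes: Yes


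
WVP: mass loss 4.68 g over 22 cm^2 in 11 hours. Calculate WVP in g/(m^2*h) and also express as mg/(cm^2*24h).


WVP = 4.68 / (22 x 11) x 10000 = 193.39 g/(m^2*h)
Mass loss in mg = 4.68 x 1000 = 4680 mg
Per cm^2 per 24h in mg: 4680 x 24 / (22 x 11) = 112320 / 242 = 464.13 mg/(cm^2*24h)


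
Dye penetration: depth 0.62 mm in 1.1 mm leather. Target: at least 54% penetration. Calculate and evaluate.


Penetration = 0.62 / 1.1 x 100 = 56.4%
Target: 54%
Meets target: Yes


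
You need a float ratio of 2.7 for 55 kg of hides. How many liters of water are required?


Water = hide weight x target ratio
Water = 55 x 2.7 = 148.5 L


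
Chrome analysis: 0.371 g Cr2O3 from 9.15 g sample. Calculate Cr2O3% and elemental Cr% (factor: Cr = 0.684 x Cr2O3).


Cr2O3 = 4.05%
Cr = 2.77%


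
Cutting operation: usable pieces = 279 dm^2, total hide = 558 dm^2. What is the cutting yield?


Yield = usable / total x 100
Yield = 279 / 558 x 100 = 50.0%


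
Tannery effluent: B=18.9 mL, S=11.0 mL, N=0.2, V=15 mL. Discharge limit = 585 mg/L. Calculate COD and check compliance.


COD = 842.7 mg/L
Compliant: No

COD = (18.9 - 11.0) x 0.2 x 8000 / 15 = 842.7 mg/L
Limit: 585 mg/L
Compliant: No


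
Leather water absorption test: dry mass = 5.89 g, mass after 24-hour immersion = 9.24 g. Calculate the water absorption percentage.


56.9%


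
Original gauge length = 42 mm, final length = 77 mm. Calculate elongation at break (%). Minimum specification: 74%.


Extension = 77 - 42 = 35 mm
Elongation = 35 / 42 x 100 = 83.3%
Minimum required: 74%
Meets specification: Yes


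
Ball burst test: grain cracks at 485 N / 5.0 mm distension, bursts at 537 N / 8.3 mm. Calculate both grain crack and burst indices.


Crack index = 485 / 5.0 = 97.0 N/mm
Burst index = 537 / 8.3 = 64.7 N/mm


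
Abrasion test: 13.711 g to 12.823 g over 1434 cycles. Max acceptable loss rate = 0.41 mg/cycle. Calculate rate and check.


Rate = 0.619 mg/cycle
Passes: No


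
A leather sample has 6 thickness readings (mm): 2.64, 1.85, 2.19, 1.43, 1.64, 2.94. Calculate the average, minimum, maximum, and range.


Sum = 12.69
Average = 12.69 / 6 = 2.12 mm
Minimum = 1.43 mm
Maximum = 2.94 mm
Range = 2.94 - 1.43 = 1.51 mm


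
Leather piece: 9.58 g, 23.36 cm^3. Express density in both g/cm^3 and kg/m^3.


0.410 g/cm^3
410 kg/m^3


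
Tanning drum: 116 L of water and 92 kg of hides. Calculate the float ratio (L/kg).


Float ratio = water / hide weight
Ratio = 116 / 92 = 1.3


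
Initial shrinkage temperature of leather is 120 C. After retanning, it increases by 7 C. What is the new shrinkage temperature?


127 C

New Ts = 120 + 7 = 127 C


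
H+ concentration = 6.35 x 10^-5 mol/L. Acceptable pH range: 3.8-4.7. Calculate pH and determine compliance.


pH = -log10(6.35 x 10^-5) = 4.20
Range: 3.8 to 4.7
Compliant: Yes


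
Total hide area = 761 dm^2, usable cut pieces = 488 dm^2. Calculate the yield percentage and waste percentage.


Yield = 64.1%
Waste = 35.9%


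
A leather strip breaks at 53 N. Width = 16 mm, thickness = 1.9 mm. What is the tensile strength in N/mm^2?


Cross-sectional area = 16 x 1.9 = 30.4 mm^2
Tensile strength = 53 / 30.4 = 1.74 N/mm^2


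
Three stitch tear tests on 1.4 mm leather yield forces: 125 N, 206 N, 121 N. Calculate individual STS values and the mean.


STS1 = 125 / 1.4 = 89.3 N/mm
STS2 = 206 / 1.4 = 147.1 N/mm
STS3 = 121 / 1.4 = 86.4 N/mm
Mean = (89.3 + 147.1 + 86.4) / 3 = 107.6 N/mm


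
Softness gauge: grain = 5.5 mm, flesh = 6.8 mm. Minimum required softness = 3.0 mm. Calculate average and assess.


Average softness = 6.15 mm
Meets requirement: Yes


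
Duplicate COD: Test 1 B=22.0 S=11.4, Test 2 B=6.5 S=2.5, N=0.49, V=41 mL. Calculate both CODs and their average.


COD1 = (22.0 - 11.4) x 0.49 x 8000 / 41 = 1013.5 mg/L
COD2 = (6.5 - 2.5) x 0.49 x 8000 / 41 = 382.4 mg/L
Average = (1013.5 + 382.4) / 2 = 698.0 mg/L


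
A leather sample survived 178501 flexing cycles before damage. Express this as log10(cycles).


5.25


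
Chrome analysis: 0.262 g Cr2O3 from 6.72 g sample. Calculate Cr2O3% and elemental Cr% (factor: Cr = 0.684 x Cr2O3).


Cr2O3% = 0.262 / 6.72 x 100 = 3.90%
Cr% = 3.90 x 0.684 = 2.67%


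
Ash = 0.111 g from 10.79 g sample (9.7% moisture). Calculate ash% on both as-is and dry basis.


As-is ash% = 0.111 / 10.79 x 100 = 1.03%
Dry mass = 10.79 x (100 - 9.7) / 100 = 9.74337 g
Dry-basis ash% = 0.111 / 9.74337 x 100 = 1.14%


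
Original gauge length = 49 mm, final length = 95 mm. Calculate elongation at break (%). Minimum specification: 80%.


Extension = 95 - 49 = 46 mm
Elongation = 46 / 49 x 100 = 93.9%
Minimum required: 80%
Meets specification: Yes


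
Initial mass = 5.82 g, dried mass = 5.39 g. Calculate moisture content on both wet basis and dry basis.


Wet basis = 7.4%
Dry basis = 8.0%


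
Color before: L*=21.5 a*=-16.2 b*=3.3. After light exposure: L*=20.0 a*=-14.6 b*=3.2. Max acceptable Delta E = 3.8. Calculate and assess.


Delta E = 2.20
Passes: Yes

dL = -1.5, da = 1.6, db = -0.1
dE = sqrt((-1.5)^2 + (1.6)^2 + (-0.1)^2) = 2.20
Max = 3.8
Passes: Yes


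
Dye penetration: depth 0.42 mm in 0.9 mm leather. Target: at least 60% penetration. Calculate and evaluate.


Penetration = 0.42 / 0.9 x 100 = 46.7%
Target: 60%
Meets target: No


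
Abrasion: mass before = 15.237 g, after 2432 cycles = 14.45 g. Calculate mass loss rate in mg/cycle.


0.324 mg/cycle

Mass loss = 15.237 - 14.45 = 0.787 g
Rate = 0.787 / 2432 x 1000 = 0.324 mg/cycle


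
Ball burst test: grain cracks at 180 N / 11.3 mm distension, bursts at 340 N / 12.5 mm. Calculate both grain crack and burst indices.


Crack index = 180 / 11.3 = 15.9 N/mm
Burst index = 340 / 12.5 = 27.2 N/mm


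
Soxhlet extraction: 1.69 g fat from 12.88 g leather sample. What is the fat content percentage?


13.1%

Fat content = 1.69 / 12.88 x 100
Fat = 13.1%


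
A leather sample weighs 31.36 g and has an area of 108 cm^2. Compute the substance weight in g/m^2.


Substance weight = mass / area x 10000
SW = 31.36 / 108 x 10000
SW = 2903.7 g/m^2


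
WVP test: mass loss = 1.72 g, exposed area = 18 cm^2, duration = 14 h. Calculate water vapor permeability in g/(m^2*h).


WVP = mass_loss / (area x time) x 10000
WVP = 1.72 / (18 x 14) x 10000
WVP = 1.72 / 252 x 10000 = 68.25 g/(m^2*h)


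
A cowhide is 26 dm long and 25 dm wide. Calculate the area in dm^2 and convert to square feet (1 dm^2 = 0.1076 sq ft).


650 dm^2
69.94 sq ft

Area = 26 x 25 = 650 dm^2
Conversion: 650 x 0.1076 = 69.94 sq ft


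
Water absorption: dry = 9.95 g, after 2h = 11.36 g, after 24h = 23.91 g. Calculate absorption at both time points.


2h absorption = 14.2%
24h absorption = 140.3%

WA (2h) = (11.36 - 9.95) / 9.95 x 100 = 14.2%
WA (24h) = (23.91 - 9.95) / 9.95 x 100 = 140.3%


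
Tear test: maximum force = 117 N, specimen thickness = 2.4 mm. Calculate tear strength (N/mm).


48.8 N/mm


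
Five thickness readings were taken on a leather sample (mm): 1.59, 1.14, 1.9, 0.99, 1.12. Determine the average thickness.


1.35 mm


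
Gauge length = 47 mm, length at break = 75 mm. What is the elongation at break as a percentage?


Extension = 75 - 47 = 28 mm
Elongation = 28 / 47 x 100 = 59.6%


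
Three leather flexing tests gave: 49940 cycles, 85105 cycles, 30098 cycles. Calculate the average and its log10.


Average = 55048 cycles
log10 = 4.74

Average = (49940 + 85105 + 30098) / 3 = 55048 cycles
log10(55048) = 4.74


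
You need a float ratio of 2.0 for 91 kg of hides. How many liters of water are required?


182.0 L


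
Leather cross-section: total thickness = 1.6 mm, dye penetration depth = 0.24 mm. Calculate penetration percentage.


15.0%

Penetration% = 0.24 / 1.6 x 100
Penetration = 15.0%


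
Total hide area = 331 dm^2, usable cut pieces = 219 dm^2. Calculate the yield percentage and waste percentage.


Yield = 66.2%
Waste = 33.8%


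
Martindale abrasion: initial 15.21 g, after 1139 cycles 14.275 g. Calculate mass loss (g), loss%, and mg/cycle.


Loss = 15.21 - 14.275 = 0.935 g
Loss% = 0.935 / 15.21 x 100 = 6.15%
Rate = 0.935 / 1139 x 1000 = 0.821 mg/cycle


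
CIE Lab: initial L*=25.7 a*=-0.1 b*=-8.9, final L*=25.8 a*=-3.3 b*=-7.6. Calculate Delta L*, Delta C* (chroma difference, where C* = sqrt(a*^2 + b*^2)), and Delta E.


Delta L* = 0.1
Delta C* = -0.62
Delta E = 3.46

Delta L* = 25.8 - 25.7 = 0.1
C1* = sqrt((-0.1)^2 + (-8.9)^2) = 8.901
C2* = sqrt((-3.3)^2 + (-7.6)^2) = 8.286
Delta C* = 8.286 - 8.901 = -0.62
Delta E = sqrt((0.1)^2 + (-3.2)^2 + (1.3)^2) = 3.46


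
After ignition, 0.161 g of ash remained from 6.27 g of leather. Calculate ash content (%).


Ash% = 0.161 / 6.27 x 100
Ash% = 2.57%


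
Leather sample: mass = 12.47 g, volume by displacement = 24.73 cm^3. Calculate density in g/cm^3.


0.504 g/cm^3

Density = mass / volume
Density = 12.47 / 24.73 = 0.504 g/cm^3
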